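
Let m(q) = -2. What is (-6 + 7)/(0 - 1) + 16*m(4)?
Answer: -33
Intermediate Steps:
(-6 + 7)/(0 - 1) + 16*m(4) = (-6 + 7)/(0 - 1) + 16*(-2) = 1/(-1) - 32 = 1*(-1) - 32 = -1 - 32 = -33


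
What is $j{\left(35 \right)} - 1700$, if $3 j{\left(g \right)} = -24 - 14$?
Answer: $- \frac{5138}{3} \approx -1712.7$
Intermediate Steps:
$j{\left(g \right)} = - \frac{38}{3}$ ($j{\left(g \right)} = \frac{-24 - 14}{3} = \frac{1}{3} \left(-38\right) = - \frac{38}{3}$)
$j{\left(35 \right)} - 1700 = - \frac{38}{3} - 1700 = - \frac{5138}{3}$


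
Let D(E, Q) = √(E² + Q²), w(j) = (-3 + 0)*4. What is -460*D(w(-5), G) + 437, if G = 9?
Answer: -6463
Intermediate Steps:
w(j) = -12 (w(j) = -3*4 = -12)
-460*D(w(-5), G) + 437 = -460*√((-12)² + 9²) + 437 = -460*√(144 + 81) + 437 = -460*√225 + 437 = -460*15 + 437 = -6900 + 437 = -6463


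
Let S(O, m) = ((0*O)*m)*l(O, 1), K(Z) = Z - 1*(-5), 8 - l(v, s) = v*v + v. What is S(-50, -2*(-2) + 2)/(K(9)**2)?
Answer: 0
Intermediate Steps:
l(v, s) = 8 - v - v**2 (l(v, s) = 8 - (v*v + v) = 8 - (v**2 + v) = 8 - (v + v**2) = 8 + (-v - v**2) = 8 - v - v**2)
K(Z) = 5 + Z (K(Z) = Z + 5 = 5 + Z)
S(O, m) = 0 (S(O, m) = ((0*O)*m)*(8 - O - O**2) = (0*m)*(8 - O - O**2) = 0*(8 - O - O**2) = 0)
S(-50, -2*(-2) + 2)/(K(9)**2) = 0/((5 + 9)**2) = 0/(14**2) = 0/196 = 0*(1/196) = 0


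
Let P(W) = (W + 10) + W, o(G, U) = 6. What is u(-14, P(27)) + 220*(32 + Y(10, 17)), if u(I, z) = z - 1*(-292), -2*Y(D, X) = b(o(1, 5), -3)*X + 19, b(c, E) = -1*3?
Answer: 10916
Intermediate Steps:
b(c, E) = -3
P(W) = 10 + 2*W (P(W) = (10 + W) + W = 10 + 2*W)
Y(D, X) = -19/2 + 3*X/2 (Y(D, X) = -(-3*X + 19)/2 = -(19 - 3*X)/2 = -19/2 + 3*X/2)
u(I, z) = 292 + z (u(I, z) = z + 292 = 292 + z)
u(-14, P(27)) + 220*(32 + Y(10, 17)) = (292 + (10 + 2*27)) + 220*(32 + (-19/2 + (3/2)*17)) = (292 + (10 + 54)) + 220*(32 + (-19/2 + 51/2)) = (292 + 64) + 220*(32 + 16) = 356 + 220*48 = 356 + 10560 = 10916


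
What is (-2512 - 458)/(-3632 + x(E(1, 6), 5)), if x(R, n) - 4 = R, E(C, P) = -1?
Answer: 2970/3629 ≈ 0.81841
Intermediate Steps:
x(R, n) = 4 + R
(-2512 - 458)/(-3632 + x(E(1, 6), 5)) = (-2512 - 458)/(-3632 + (4 - 1)) = -2970/(-3632 + 3) = -2970/(-3629) = -2970*(-1/3629) = 2970/3629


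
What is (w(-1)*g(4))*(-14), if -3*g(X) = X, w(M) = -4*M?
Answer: 224/3 ≈ 74.667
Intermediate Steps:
g(X) = -X/3
(w(-1)*g(4))*(-14) = ((-4*(-1))*(-⅓*4))*(-14) = (4*(-4/3))*(-14) = -16/3*(-14) = 224/3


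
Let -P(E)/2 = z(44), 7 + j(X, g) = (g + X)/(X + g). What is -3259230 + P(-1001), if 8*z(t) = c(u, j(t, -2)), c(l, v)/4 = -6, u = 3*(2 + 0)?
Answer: -3259224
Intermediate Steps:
u = 6 (u = 3*2 = 6)
j(X, g) = -6 (j(X, g) = -7 + (g + X)/(X + g) = -7 + (X + g)/(X + g) = -7 + 1 = -6)
c(l, v) = -24 (c(l, v) = 4*(-6) = -24)
z(t) = -3 (z(t) = (⅛)*(-24) = -3)
P(E) = 6 (P(E) = -2*(-3) = 6)
-3259230 + P(-1001) = -3259230 + 6 = -3259224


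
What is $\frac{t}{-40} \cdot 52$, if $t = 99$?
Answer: $- \frac{1287}{10} \approx -128.7$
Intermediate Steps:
$\frac{t}{-40} \cdot 52 = \frac{99}{-40} \cdot 52 = 99 \left(- \frac{1}{40}\right) 52 = \left(- \frac{99}{40}\right) 52 = - \frac{1287}{10}$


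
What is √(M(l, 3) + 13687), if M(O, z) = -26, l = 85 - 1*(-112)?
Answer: √13661 ≈ 116.88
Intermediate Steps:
l = 197 (l = 85 + 112 = 197)
√(M(l, 3) + 13687) = √(-26 + 13687) = √13661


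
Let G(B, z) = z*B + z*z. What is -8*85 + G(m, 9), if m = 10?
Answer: -509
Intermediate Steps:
G(B, z) = z² + B*z (G(B, z) = B*z + z² = z² + B*z)
-8*85 + G(m, 9) = -8*85 + 9*(10 + 9) = -680 + 9*19 = -680 + 171 = -509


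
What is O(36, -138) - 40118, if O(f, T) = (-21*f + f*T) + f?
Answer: -45806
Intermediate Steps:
O(f, T) = -20*f + T*f (O(f, T) = (-21*f + T*f) + f = -20*f + T*f)
O(36, -138) - 40118 = 36*(-20 - 138) - 40118 = 36*(-158) - 40118 = -5688 - 40118 = -45806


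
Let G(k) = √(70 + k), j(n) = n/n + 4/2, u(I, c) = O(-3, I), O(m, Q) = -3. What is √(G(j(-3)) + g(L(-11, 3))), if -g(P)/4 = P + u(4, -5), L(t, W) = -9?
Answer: √(48 + √73) ≈ 7.5196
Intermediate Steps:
u(I, c) = -3
j(n) = 3 (j(n) = 1 + 4*(½) = 1 + 2 = 3)
g(P) = 12 - 4*P (g(P) = -4*(P - 3) = -4*(-3 + P) = 12 - 4*P)
√(G(j(-3)) + g(L(-11, 3))) = √(√(70 + 3) + (12 - 4*(-9))) = √(√73 + (12 + 36)) = √(√73 + 48) = √(48 + √73)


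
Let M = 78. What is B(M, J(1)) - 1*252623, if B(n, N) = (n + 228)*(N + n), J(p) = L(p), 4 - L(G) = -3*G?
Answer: -226613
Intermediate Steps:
L(G) = 4 + 3*G (L(G) = 4 - (-3)*G = 4 + 3*G)
J(p) = 4 + 3*p
B(n, N) = (228 + n)*(N + n)
B(M, J(1)) - 1*252623 = (78² + 228*(4 + 3*1) + 228*78 + (4 + 3*1)*78) - 1*252623 = (6084 + 228*(4 + 3) + 17784 + (4 + 3)*78) - 252623 = (6084 + 228*7 + 17784 + 7*78) - 252623 = (6084 + 1596 + 17784 + 546) - 252623 = 26010 - 252623 = -226613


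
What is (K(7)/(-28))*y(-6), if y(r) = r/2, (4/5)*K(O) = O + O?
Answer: 15/8 ≈ 1.8750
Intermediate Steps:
K(O) = 5*O/2 (K(O) = 5*(O + O)/4 = 5*(2*O)/4 = 5*O/2)
y(r) = r/2 (y(r) = r*(1/2) = r/2)
(K(7)/(-28))*y(-6) = (((5/2)*7)/(-28))*((1/2)*(-6)) = -1/28*35/2*(-3) = -5/8*(-3) = 15/8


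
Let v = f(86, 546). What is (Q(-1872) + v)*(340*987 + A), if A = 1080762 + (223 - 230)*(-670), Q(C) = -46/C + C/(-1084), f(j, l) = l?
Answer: 24679854436453/31707 ≈ 7.7837e+8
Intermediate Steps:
v = 546
Q(C) = -46/C - C/1084 (Q(C) = -46/C + C*(-1/1084) = -46/C - C/1084)
A = 1085452 (A = 1080762 - 7*(-670) = 1080762 + 4690 = 1085452)
(Q(-1872) + v)*(340*987 + A) = ((-46/(-1872) - 1/1084*(-1872)) + 546)*(340*987 + 1085452) = ((-46*(-1/1872) + 468/271) + 546)*(335580 + 1085452) = ((23/936 + 468/271) + 546)*1421032 = (444281/253656 + 546)*1421032 = (138940457/253656)*1421032 = 24679854436453/31707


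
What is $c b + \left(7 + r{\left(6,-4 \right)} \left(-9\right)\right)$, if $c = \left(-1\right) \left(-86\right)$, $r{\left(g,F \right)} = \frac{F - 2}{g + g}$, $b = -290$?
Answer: $- \frac{49857}{2} \approx -24929.0$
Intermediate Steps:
$r{\left(g,F \right)} = \frac{-2 + F}{2 g}$
$c = 86$
$c b + \left(7 + r{\left(6,-4 \right)} \left(-9\right)\right) = 86 \left(-290\right) + \left(7 + \frac{-2 - 4}{2 \cdot 6} \left(-9\right)\right) = -24940 + \left(7 + \frac{1}{2} \cdot \frac{1}{6} \left(-6\right) \left(-9\right)\right) = -24940 + \left(7 - - \frac{9}{2}\right) = -24940 + \left(7 + \frac{9}{2}\right) = -24940 + \frac{23}{2} = - \frac{49857}{2}$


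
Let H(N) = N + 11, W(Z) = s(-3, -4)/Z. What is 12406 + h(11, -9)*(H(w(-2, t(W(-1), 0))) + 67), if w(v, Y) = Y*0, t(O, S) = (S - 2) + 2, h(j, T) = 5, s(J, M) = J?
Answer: 12796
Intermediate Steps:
W(Z) = -3/Z
t(O, S) = S (t(O, S) = (-2 + S) + 2 = S)
w(v, Y) = 0
H(N) = 11 + N
12406 + h(11, -9)*(H(w(-2, t(W(-1), 0))) + 67) = 12406 + 5*((11 + 0) + 67) = 12406 + 5*(11 + 67) = 12406 + 5*78 = 12406 + 390 = 12796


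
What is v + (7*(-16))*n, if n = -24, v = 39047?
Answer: 41735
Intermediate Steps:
v + (7*(-16))*n = 39047 + (7*(-16))*(-24) = 39047 - 112*(-24) = 39047 + 2688 = 41735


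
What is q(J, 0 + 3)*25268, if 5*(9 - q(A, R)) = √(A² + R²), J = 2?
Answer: 227412 - 25268*√13/5 ≈ 2.0919e+5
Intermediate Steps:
q(A, R) = 9 - √(A² + R²)/5
q(J, 0 + 3)*25268 = (9 - √(2² + (0 + 3)²)/5)*25268 = (9 - √(4 + 3²)/5)*25268 = (9 - √(4 + 9)/5)*25268 = (9 - √13/5)*25268 = 227412 - 25268*√13/5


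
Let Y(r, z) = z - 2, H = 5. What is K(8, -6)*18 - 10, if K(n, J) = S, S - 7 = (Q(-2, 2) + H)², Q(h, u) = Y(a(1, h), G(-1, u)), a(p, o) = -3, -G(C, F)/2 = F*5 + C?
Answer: 4166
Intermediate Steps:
G(C, F) = -10*F - 2*C (G(C, F) = -2*(F*5 + C) = -2*(5*F + C) = -2*(C + 5*F) = -10*F - 2*C)
Y(r, z) = -2 + z
Q(h, u) = -10*u (Q(h, u) = -2 + (-10*u - 2*(-1)) = -2 + (-10*u + 2) = -2 + (2 - 10*u) = -10*u)
S = 232 (S = 7 + (-10*2 + 5)² = 7 + (-20 + 5)² = 7 + (-15)² = 7 + 225 = 232)
K(n, J) = 232
K(8, -6)*18 - 10 = 232*18 - 10 = 4176 - 10 = 4166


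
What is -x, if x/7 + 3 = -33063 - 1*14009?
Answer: 329525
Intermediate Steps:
x = -329525 (x = -21 + 7*(-33063 - 1*14009) = -21 + 7*(-33063 - 14009) = -21 + 7*(-47072) = -21 - 329504 = -329525)
-x = -1*(-329525) = 329525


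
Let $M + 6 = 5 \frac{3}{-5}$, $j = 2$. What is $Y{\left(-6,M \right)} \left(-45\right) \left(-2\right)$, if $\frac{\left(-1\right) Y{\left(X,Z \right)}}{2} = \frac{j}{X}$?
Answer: $60$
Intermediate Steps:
$M = -9$ ($M = -6 + 5 \frac{3}{-5} = -6 + 5 \cdot 3 \left(- \frac{1}{5}\right) = -6 + 5 \left(- \frac{3}{5}\right) = -6 - 3 = -9$)
$Y{\left(X,Z \right)} = - \frac{4}{X}$ ($Y{\left(X,Z \right)} = - 2 \frac{2}{X} = - \frac{4}{X}$)
$Y{\left(-6,M \right)} \left(-45\right) \left(-2\right) = - \frac{4}{-6} \left(-45\right) \left(-2\right) = \left(-4\right) \left(- \frac{1}{6}\right) \left(-45\right) \left(-2\right) = \frac{2}{3} \left(-45\right) \left(-2\right) = \left(-30\right) \left(-2\right) = 60$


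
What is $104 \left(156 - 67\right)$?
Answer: $9256$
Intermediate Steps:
$104 \left(156 - 67\right) = 104 \cdot 89 = 9256$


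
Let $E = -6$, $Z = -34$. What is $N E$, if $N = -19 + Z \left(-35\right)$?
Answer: $-7026$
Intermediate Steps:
$N = 1171$ ($N = -19 - -1190 = -19 + 1190 = 1171$)
$N E = 1171 \left(-6\right) = -7026$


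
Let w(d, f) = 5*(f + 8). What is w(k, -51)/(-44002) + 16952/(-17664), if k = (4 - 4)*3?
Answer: -46382759/48578208 ≈ -0.95481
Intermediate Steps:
k = 0 (k = 0*3 = 0)
w(d, f) = 40 + 5*f (w(d, f) = 5*(8 + f) = 40 + 5*f)
w(k, -51)/(-44002) + 16952/(-17664) = (40 + 5*(-51))/(-44002) + 16952/(-17664) = (40 - 255)*(-1/44002) + 16952*(-1/17664) = -215*(-1/44002) - 2119/2208 = 215/44002 - 2119/2208 = -46382759/48578208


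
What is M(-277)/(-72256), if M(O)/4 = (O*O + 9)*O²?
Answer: -2944015001/9032 ≈ -3.2595e+5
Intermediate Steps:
M(O) = 4*O²*(9 + O²) (M(O) = 4*((O*O + 9)*O²) = 4*((O² + 9)*O²) = 4*((9 + O²)*O²) = 4*(O²*(9 + O²)) = 4*O²*(9 + O²))
M(-277)/(-72256) = (4*(-277)²*(9 + (-277)²))/(-72256) = (4*76729*(9 + 76729))*(-1/72256) = (4*76729*76738)*(-1/72256) = 23552120008*(-1/72256) = -2944015001/9032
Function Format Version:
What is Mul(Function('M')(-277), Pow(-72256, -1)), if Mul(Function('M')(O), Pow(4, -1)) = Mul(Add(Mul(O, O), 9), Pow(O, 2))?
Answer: Rational(-2944015001, 9032) ≈ -3.2595e+5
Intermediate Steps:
Function('M')(O) = Mul(4, Pow(O, 2), Add(9, Pow(O, 2))) (Function('M')(O) = Mul(4, Mul(Add(Mul(O, O), 9), Pow(O, 2))) = Mul(4, Mul(Add(Pow(O, 2), 9), Pow(O, 2))) = Mul(4, Mul(Add(9, Pow(O, 2)), Pow(O, 2))) = Mul(4, Mul(Pow(O, 2), Add(9, Pow(O, 2)))) = Mul(4, Pow(O, 2), Add(9, Pow(O, 2))))
Mul(Function('M')(-277), Pow(-72256, -1)) = Mul(Mul(4, Pow(-277, 2), Add(9, Pow(-277, 2))), Pow(-72256, -1)) = Mul(Mul(4, 76729, Add(9, 76729)), Rational(-1, 72256)) = Mul(Mul(4, 76729, 76738), Rational(-1, 72256)) = Mul(23552120008, Rational(-1, 72256)) = Rational(-2944015001, 9032)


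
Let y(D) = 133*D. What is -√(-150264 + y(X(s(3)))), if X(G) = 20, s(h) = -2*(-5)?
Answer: -2*I*√36901 ≈ -384.19*I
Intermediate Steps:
s(h) = 10
-√(-150264 + y(X(s(3)))) = -√(-150264 + 133*20) = -√(-150264 + 2660) = -√(-147604) = -2*I*√36901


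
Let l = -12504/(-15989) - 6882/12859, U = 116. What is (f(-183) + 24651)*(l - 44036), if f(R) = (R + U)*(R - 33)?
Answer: -50602041330893622/29371793 ≈ -1.7228e+9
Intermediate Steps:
f(R) = (-33 + R)*(116 + R) (f(R) = (R + 116)*(R - 33) = (116 + R)*(-33 + R) = (-33 + R)*(116 + R))
l = 50752638/205602551 (l = -12504*(-1/15989) - 6882*1/12859 = 12504/15989 - 6882/12859 = 50752638/205602551 ≈ 0.24685)
(f(-183) + 24651)*(l - 44036) = ((-3828 + (-183)**2 + 83*(-183)) + 24651)*(50752638/205602551 - 44036) = ((-3828 + 33489 - 15189) + 24651)*(-9053863183198/205602551) = (14472 + 24651)*(-9053863183198/205602551) = 39123*(-9053863183198/205602551) = -50602041330893622/29371793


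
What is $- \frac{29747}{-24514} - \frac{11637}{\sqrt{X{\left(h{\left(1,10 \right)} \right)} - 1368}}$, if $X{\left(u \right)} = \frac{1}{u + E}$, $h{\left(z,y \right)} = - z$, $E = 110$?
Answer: $\frac{29747}{24514} + \frac{11637 i \sqrt{16253099}}{149111} \approx 1.2135 + 314.63 i$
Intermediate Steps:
$X{\left(u \right)} = \frac{1}{110 + u}$ ($X{\left(u \right)} = \frac{1}{u + 110} = \frac{1}{110 + u}$)
$- \frac{29747}{-24514} - \frac{11637}{\sqrt{X{\left(h{\left(1,10 \right)} \right)} - 1368}} = - \frac{29747}{-24514} - \frac{11637}{\sqrt{\frac{1}{110 - 1} - 1368}} = \left(-29747\right) \left(- \frac{1}{24514}\right) - \frac{11637}{\sqrt{\frac{1}{110 - 1} - 1368}} = \frac{29747}{24514} - \frac{11637}{\sqrt{\frac{1}{109} - 1368}} = \frac{29747}{24514} - \frac{11637}{\sqrt{- \frac{149111}{109}}} = \frac{29747}{24514} - \frac{11637}{\frac{1}{109} i \sqrt{16253099}} = \frac{29747}{24514} - 11637 \left(- \frac{i \sqrt{16253099}}{149111}\right) = \frac{29747}{24514} + \frac{11637 i \sqrt{16253099}}{149111}$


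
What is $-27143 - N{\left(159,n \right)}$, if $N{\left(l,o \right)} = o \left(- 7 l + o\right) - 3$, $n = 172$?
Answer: $134712$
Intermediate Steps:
$N{\left(l,o \right)} = -3 + o \left(o - 7 l\right)$ ($N{\left(l,o \right)} = o \left(o - 7 l\right) - 3 = -3 + o \left(o - 7 l\right)$)
$-27143 - N{\left(159,n \right)} = -27143 - \left(-3 + 172^{2} - 1113 \cdot 172\right) = -27143 - \left(-3 + 29584 - 191436\right) = -27143 - -161855 = -27143 + 161855 = 134712$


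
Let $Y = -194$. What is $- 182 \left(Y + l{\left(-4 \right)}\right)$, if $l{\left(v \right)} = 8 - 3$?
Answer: $34398$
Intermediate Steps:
$l{\left(v \right)} = 5$ ($l{\left(v \right)} = 8 - 3 = 5$)
$- 182 \left(Y + l{\left(-4 \right)}\right) = - 182 \left(-194 + 5\right) = \left(-182\right) \left(-189\right) = 34398$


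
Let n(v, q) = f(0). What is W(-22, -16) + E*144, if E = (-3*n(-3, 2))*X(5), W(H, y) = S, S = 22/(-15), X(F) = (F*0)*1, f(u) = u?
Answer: -22/15 ≈ -1.4667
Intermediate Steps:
n(v, q) = 0
X(F) = 0 (X(F) = 0*1 = 0)
S = -22/15 (S = 22*(-1/15) = -22/15 ≈ -1.4667)
W(H, y) = -22/15
E = 0 (E = -3*0*0 = 0*0 = 0)
W(-22, -16) + E*144 = -22/15 + 0*144 = -22/15 + 0 = -22/15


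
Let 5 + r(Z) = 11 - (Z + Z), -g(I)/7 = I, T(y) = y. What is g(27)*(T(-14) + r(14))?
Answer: 6804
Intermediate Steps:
g(I) = -7*I
r(Z) = 6 - 2*Z (r(Z) = -5 + (11 - (Z + Z)) = -5 + (11 - 2*Z) = 6 - 2*Z)
g(27)*(T(-14) + r(14)) = (-7*27)*(-14 + (6 - 2*14)) = -189*(-14 + (6 - 28)) = -189*(-14 - 22) = -189*(-36) = 6804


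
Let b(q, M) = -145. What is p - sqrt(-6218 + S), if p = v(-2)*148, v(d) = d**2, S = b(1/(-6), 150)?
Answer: 592 - 3*I*sqrt(707) ≈ 592.0 - 79.768*I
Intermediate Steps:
S = -145
p = 592 (p = (-2)**2*148 = 4*148 = 592)
p - sqrt(-6218 + S) = 592 - sqrt(-6218 - 145) = 592 - sqrt(-6363) = 592 - 3*I*sqrt(707)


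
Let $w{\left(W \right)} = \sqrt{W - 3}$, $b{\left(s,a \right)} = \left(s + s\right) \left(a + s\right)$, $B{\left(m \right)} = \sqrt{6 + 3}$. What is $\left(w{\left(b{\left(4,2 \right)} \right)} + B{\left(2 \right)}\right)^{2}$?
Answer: $54 + 18 \sqrt{5} \approx 94.249$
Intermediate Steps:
$B{\left(m \right)} = 3$ ($B{\left(m \right)} = \sqrt{9} = 3$)
$b{\left(s,a \right)} = 2 s \left(a + s\right)$
$w{\left(W \right)} = \sqrt{-3 + W}$
$\left(w{\left(b{\left(4,2 \right)} \right)} + B{\left(2 \right)}\right)^{2} = \left(\sqrt{-3 + 2 \cdot 4 \left(2 + 4\right)} + 3\right)^{2} = \left(\sqrt{-3 + 2 \cdot 4 \cdot 6} + 3\right)^{2} = \left(\sqrt{-3 + 48} + 3\right)^{2} = \left(\sqrt{45} + 3\right)^{2} = \left(3 \sqrt{5} + 3\right)^{2} = \left(3 + 3 \sqrt{5}\right)^{2}$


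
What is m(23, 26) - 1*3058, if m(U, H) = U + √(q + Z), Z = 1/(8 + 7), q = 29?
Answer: -3035 + 2*√1635/15 ≈ -3029.6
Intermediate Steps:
Z = 1/15 ≈ 0.066667
m(U, H) = U + 2*√1635/15 (m(U, H) = U + √(29 + 1/15) = U + √(436/15) = U + 2*√1635/15)
m(23, 26) - 1*3058 = (23 + 2*√1635/15) - 1*3058 = (23 + 2*√1635/15) - 3058 = -3035 + 2*√1635/15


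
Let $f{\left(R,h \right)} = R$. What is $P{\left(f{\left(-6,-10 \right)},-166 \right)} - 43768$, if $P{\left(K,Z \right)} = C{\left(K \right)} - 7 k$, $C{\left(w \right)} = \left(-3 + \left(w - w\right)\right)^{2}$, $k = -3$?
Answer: $-43738$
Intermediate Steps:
$C{\left(w \right)} = 9$ ($C{\left(w \right)} = \left(-3 + 0\right)^{2} = \left(-3\right)^{2} = 9$)
$P{\left(K,Z \right)} = 30$ ($P{\left(K,Z \right)} = 9 - -21 = 9 + 21 = 30$)
$P{\left(f{\left(-6,-10 \right)},-166 \right)} - 43768 = 30 - 43768 = -43738$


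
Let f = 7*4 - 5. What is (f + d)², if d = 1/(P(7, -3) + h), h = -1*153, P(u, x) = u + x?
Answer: 11737476/22201 ≈ 528.69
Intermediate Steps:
h = -153
d = -1/149 (d = 1/((7 - 3) - 153) = 1/(4 - 153) = 1/(-149) = -1/149 ≈ -0.0067114)
f = 23 (f = 28 - 5 = 23)
(f + d)² = (23 - 1/149)² = (3426/149)² = 11737476/22201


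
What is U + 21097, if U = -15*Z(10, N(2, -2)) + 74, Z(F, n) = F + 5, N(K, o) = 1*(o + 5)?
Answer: 20946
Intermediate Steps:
N(K, o) = 5 + o (N(K, o) = 1*(5 + o) = 5 + o)
Z(F, n) = 5 + F
U = -151 (U = -15*(5 + 10) + 74 = -15*15 + 74 = -225 + 74 = -151)
U + 21097 = -151 + 21097 = 20946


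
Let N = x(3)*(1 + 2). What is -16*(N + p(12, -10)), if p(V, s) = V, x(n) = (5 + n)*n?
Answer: -1344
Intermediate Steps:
x(n) = n*(5 + n)
N = 72 (N = (3*(5 + 3))*(1 + 2) = (3*8)*3 = 24*3 = 72)
-16*(N + p(12, -10)) = -16*(72 + 12) = -16*84 = -1344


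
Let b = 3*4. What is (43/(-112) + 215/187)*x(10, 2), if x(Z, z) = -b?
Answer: -48117/5236 ≈ -9.1897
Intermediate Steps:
b = 12
x(Z, z) = -12 (x(Z, z) = -1*12 = -12)
(43/(-112) + 215/187)*x(10, 2) = (43/(-112) + 215/187)*(-12) = (43*(-1/112) + 215*(1/187))*(-12) = (-43/112 + 215/187)*(-12) = (16039/20944)*(-12) = -48117/5236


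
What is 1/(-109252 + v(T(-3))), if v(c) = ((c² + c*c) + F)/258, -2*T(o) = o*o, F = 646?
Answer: -516/56372659 ≈ -9.1534e-6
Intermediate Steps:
T(o) = -o²/2 (T(o) = -o*o/2 = -o²/2)
v(c) = 323/129 + c²/129 (v(c) = ((c² + c*c) + 646)/258 = ((c² + c²) + 646)*(1/258) = (2*c² + 646)*(1/258) = (646 + 2*c²)*(1/258) = 323/129 + c²/129)
1/(-109252 + v(T(-3))) = 1/(-109252 + (323/129 + (-½*(-3)²)²/129)) = 1/(-109252 + (323/129 + (-½*9)²/129)) = 1/(-109252 + (323/129 + (-9/2)²/129)) = 1/(-109252 + (323/129 + (1/129)*(81/4))) = 1/(-109252 + (323/129 + 27/172)) = 1/(-109252 + 1373/516) = 1/(-56372659/516) = -516/56372659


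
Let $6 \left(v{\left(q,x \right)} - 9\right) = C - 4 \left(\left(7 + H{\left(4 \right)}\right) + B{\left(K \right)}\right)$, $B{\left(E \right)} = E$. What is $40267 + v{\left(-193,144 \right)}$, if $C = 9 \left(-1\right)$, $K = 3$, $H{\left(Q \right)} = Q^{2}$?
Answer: $\frac{241543}{6} \approx 40257.0$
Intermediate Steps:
$C = -9$
$v{\left(q,x \right)} = - \frac{59}{6}$ ($v{\left(q,x \right)} = 9 + \frac{-9 - 4 \left(\left(7 + 4^{2}\right) + 3\right)}{6} = 9 + \frac{-9 - 4 \left(\left(7 + 16\right) + 3\right)}{6} = 9 + \frac{-9 - 4 \left(23 + 3\right)}{6} = 9 + \frac{-9 - 4 \cdot 26}{6} = 9 + \frac{-9 - 104}{6} = 9 + \frac{1}{6} \left(-113\right) = 9 - \frac{113}{6} = - \frac{59}{6}$)
$40267 + v{\left(-193,144 \right)} = 40267 - \frac{59}{6} = \frac{241543}{6}$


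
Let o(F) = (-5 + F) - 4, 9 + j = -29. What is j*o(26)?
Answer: -646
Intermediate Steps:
j = -38 (j = -9 - 29 = -38)
o(F) = -9 + F
j*o(26) = -38*(-9 + 26) = -38*17 = -646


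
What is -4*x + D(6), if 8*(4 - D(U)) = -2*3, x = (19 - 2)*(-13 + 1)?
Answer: 3283/4 ≈ 820.75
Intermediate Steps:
x = -204 (x = 17*(-12) = -204)
D(U) = 19/4 (D(U) = 4 - (-1)*3/4 = 4 - ⅛*(-6) = 4 + ¾ = 19/4)
-4*x + D(6) = -4*(-204) + 19/4 = 816 + 19/4 = 3283/4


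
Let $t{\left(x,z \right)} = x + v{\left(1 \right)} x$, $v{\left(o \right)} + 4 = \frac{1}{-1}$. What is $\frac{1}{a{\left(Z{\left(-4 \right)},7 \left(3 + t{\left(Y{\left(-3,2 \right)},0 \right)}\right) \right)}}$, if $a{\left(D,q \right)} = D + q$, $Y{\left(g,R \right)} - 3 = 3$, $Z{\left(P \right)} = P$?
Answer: $- \frac{1}{151} \approx -0.0066225$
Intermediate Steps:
$v{\left(o \right)} = -5$ ($v{\left(o \right)} = -4 + \frac{1}{-1} = -4 - 1 = -5$)
$Y{\left(g,R \right)} = 6$ ($Y{\left(g,R \right)} = 3 + 3 = 6$)
$t{\left(x,z \right)} = - 4 x$ ($t{\left(x,z \right)} = x - 5 x = - 4 x$)
$\frac{1}{a{\left(Z{\left(-4 \right)},7 \left(3 + t{\left(Y{\left(-3,2 \right)},0 \right)}\right) \right)}} = \frac{1}{-4 + 7 \left(3 - 24\right)} = \frac{1}{-4 + 7 \left(-21\right)} = \frac{1}{-4 - 147} = \frac{1}{-151} = - \frac{1}{151}$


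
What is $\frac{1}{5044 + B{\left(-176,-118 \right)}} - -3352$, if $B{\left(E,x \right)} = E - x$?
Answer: $\frac{16713073}{4986} \approx 3352.0$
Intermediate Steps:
$\frac{1}{5044 + B{\left(-176,-118 \right)}} - -3352 = \frac{1}{5044 - 58} - -3352 = \frac{1}{5044 + \left(-176 + 118\right)} + 3352 = \frac{1}{5044 - 58} + 3352 = \frac{1}{4986} + 3352 = \frac{16713073}{4986}$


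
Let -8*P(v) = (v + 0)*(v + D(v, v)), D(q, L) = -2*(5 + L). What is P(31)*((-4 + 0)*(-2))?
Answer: 1271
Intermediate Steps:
D(q, L) = -10 - 2*L
P(v) = -v*(-10 - v)/8 (P(v) = -(v + 0)*(v + (-10 - 2*v))/8 = -v*(-10 - v)/8)
P(31)*((-4 + 0)*(-2)) = ((⅛)*31*(10 + 31))*((-4 + 0)*(-2)) = ((⅛)*31*41)*(-4*(-2)) = (1271/8)*8 = 1271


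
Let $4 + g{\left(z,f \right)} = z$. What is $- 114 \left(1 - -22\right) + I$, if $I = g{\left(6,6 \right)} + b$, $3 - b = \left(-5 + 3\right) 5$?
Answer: $-2607$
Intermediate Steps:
$g{\left(z,f \right)} = -4 + z$
$b = 13$ ($b = 3 - \left(-5 + 3\right) 5 = 3 - \left(-2\right) 5 = 3 - -10 = 3 + 10 = 13$)
$I = 15$ ($I = \left(-4 + 6\right) + 13 = 2 + 13 = 15$)
$- 114 \left(1 - -22\right) + I = - 114 \left(1 - -22\right) + 15 = - 114 \left(1 + 22\right) + 15 = \left(-114\right) 23 + 15 = -2622 + 15 = -2607$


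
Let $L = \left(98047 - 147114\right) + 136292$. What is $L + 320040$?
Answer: $407265$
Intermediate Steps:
$L = 87225$ ($L = -49067 + 136292 = 87225$)
$L + 320040 = 87225 + 320040 = 407265$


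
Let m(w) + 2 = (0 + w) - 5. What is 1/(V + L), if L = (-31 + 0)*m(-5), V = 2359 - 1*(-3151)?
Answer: 1/5882 ≈ 0.00017001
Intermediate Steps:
m(w) = -7 + w (m(w) = -2 + ((0 + w) - 5) = -2 + (w - 5) = -2 + (-5 + w) = -7 + w)
V = 5510 (V = 2359 + 3151 = 5510)
L = 372 (L = (-31 + 0)*(-7 - 5) = -31*(-12) = 372)
1/(V + L) = 1/(5510 + 372) = 1/5882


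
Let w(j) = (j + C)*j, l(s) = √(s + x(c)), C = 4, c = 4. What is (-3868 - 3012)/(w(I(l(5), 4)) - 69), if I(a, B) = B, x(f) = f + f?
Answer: 6880/37 ≈ 185.95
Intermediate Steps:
x(f) = 2*f
l(s) = √(8 + s) (l(s) = √(s + 2*4) = √(s + 8) = √(8 + s))
w(j) = j*(4 + j) (w(j) = (j + 4)*j = (4 + j)*j = j*(4 + j))
(-3868 - 3012)/(w(I(l(5), 4)) - 69) = (-3868 - 3012)/(4*(4 + 4) - 69) = -6880/(4*8 - 69) = -6880/(32 - 69) = -6880/(-37) = -6880*(-1/37) = 6880/37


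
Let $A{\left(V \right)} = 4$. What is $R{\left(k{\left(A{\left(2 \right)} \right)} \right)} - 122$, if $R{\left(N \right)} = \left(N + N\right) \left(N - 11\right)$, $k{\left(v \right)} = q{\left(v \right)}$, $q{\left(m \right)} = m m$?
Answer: $38$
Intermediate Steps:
$q{\left(m \right)} = m^{2}$
$k{\left(v \right)} = v^{2}$
$R{\left(N \right)} = 2 N \left(-11 + N\right)$
$R{\left(k{\left(A{\left(2 \right)} \right)} \right)} - 122 = 2 \cdot 4^{2} \left(-11 + 4^{2}\right) - 122 = 2 \cdot 16 \left(-11 + 16\right) - 122 = 2 \cdot 16 \cdot 5 - 122 = 160 - 122 = 38$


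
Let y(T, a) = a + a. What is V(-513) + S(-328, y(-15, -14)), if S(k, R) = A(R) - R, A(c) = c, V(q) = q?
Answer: -513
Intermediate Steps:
y(T, a) = 2*a
S(k, R) = 0 (S(k, R) = R - R = 0)
V(-513) + S(-328, y(-15, -14)) = -513 + 0 = -513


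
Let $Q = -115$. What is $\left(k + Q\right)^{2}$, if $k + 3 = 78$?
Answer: $1600$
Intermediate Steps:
$k = 75$ ($k = -3 + 78 = 75$)
$\left(k + Q\right)^{2} = \left(75 - 115\right)^{2} = \left(-40\right)^{2} = 1600$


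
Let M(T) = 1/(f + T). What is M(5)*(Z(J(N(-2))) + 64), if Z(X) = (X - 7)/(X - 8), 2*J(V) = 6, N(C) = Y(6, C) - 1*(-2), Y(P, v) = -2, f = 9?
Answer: 162/35 ≈ 4.6286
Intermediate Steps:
N(C) = 0 (N(C) = -2 - 1*(-2) = -2 + 2 = 0)
J(V) = 3 (J(V) = (1/2)*6 = 3)
Z(X) = (-7 + X)/(-8 + X)
M(T) = 1/(9 + T)
M(5)*(Z(J(N(-2))) + 64) = ((-7 + 3)/(-8 + 3) + 64)/(9 + 5) = (-4/(-5) + 64)/14 = (-1/5*(-4) + 64)/14 = (4/5 + 64)/14 = (1/14)*(324/5) = 162/35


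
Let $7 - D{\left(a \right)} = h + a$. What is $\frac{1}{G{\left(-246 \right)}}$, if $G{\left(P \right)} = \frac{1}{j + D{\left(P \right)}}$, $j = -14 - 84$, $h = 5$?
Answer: $150$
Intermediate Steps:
$j = -98$ ($j = -14 - 84 = -98$)
$D{\left(a \right)} = 2 - a$ ($D{\left(a \right)} = 7 - \left(5 + a\right) = 2 - a$)
$G{\left(P \right)} = \frac{1}{-96 - P}$ ($G{\left(P \right)} = \frac{1}{-98 - \left(-2 + P\right)} = \frac{1}{-96 - P}$)
$\frac{1}{G{\left(-246 \right)}} = \frac{1}{\left(-1\right) \frac{1}{96 - 246}} = \frac{1}{\left(-1\right) \frac{1}{-150}} = \frac{1}{\left(-1\right) \left(- \frac{1}{150}\right)} = \frac{1}{\frac{1}{150}} = 150$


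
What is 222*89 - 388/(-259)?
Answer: 5117710/259 ≈ 19760.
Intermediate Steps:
222*89 - 388/(-259) = 19758 - 388*(-1/259) = 19758 + 388/259 = 5117710/259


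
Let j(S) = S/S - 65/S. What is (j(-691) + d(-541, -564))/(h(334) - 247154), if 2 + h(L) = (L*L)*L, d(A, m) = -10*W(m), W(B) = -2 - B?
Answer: -970666/6393917667 ≈ -0.00015181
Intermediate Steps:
d(A, m) = 20 + 10*m (d(A, m) = -10*(-2 - m) = 20 + 10*m)
h(L) = -2 + L³ (h(L) = -2 + (L*L)*L = -2 + L²*L = -2 + L³)
j(S) = 1 - 65/S
(j(-691) + d(-541, -564))/(h(334) - 247154) = ((-65 - 691)/(-691) + (20 + 10*(-564)))/((-2 + 334³) - 247154) = (-1/691*(-756) + (20 - 5640))/((-2 + 37259704) - 247154) = (756/691 - 5620)/(37259702 - 247154) = -3882664/691/37012548 = -3882664/691*1/37012548 = -970666/6393917667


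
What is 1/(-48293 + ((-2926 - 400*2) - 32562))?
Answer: -1/84581 ≈ -1.1823e-5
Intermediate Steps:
1/(-48293 + ((-2926 - 400*2) - 32562)) = 1/(-48293 + ((-2926 - 800) - 32562)) = 1/(-48293 + (-3726 - 32562)) = 1/(-48293 - 36288) = 1/(-84581) = -1/84581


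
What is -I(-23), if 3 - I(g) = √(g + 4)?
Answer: -3 + I*√19 ≈ -3.0 + 4.3589*I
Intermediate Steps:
I(g) = 3 - √(4 + g) (I(g) = 3 - √(g + 4) = 3 - √(4 + g))
-I(-23) = -(3 - √(4 - 23)) = -(3 - √(-19)) = -(3 - I*√19) = -3 + I*√19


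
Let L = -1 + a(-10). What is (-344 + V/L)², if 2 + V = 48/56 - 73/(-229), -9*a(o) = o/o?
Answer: 30276746909761/256960900 ≈ 1.1783e+5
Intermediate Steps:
a(o) = -⅑ (a(o) = -o/(9*o) = -⅑*1 = -⅑)
V = -1321/1603 (V = -2 + (48/56 - 73/(-229)) = -2 + (48*(1/56) - 73*(-1/229)) = -2 + (6/7 + 73/229) = -2 + 1885/1603 = -1321/1603 ≈ -0.82408)
L = -10/9 (L = -1 - ⅑ = -10/9 ≈ -1.1111)
(-344 + V/L)² = (-344 - 1321/(1603*(-10/9)))² = (-344 - 1321/1603*(-9/10))² = (-344 + 11889/16030)² = (-5502431/16030)² = 30276746909761/256960900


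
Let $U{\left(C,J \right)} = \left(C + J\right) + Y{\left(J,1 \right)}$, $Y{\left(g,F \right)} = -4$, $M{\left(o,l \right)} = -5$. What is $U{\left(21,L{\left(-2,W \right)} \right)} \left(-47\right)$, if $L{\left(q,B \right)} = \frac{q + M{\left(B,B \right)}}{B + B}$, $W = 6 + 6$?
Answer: $- \frac{18847}{24} \approx -785.29$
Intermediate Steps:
$W = 12$
$L{\left(q,B \right)} = \frac{-5 + q}{2 B}$ ($L{\left(q,B \right)} = \frac{q - 5}{B + B} = \frac{-5 + q}{2 B}$)
$U{\left(C,J \right)} = -4 + C + J$ ($U{\left(C,J \right)} = \left(C + J\right) - 4 = -4 + C + J$)
$U{\left(21,L{\left(-2,W \right)} \right)} \left(-47\right) = \left(-4 + 21 + \frac{-5 - 2}{2 \cdot 12}\right) \left(-47\right) = \left(-4 + 21 + \frac{1}{2} \cdot \frac{1}{12} \left(-7\right)\right) \left(-47\right) = \left(-4 + 21 - \frac{7}{24}\right) \left(-47\right) = \frac{401}{24} \left(-47\right) = - \frac{18847}{24}$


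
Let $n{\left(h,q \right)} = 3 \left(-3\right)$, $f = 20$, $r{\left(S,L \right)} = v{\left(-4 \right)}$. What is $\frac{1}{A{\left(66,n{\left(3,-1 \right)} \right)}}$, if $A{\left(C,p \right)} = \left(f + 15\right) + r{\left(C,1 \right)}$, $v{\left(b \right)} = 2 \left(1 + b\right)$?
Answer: $\frac{1}{29} \approx 0.034483$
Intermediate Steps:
$v{\left(b \right)} = 2 + 2 b$
$r{\left(S,L \right)} = -6$ ($r{\left(S,L \right)} = 2 + 2 \left(-4\right) = 2 - 8 = -6$)
$n{\left(h,q \right)} = -9$
$A{\left(C,p \right)} = 29$ ($A{\left(C,p \right)} = \left(20 + 15\right) - 6 = 35 - 6 = 29$)
$\frac{1}{A{\left(66,n{\left(3,-1 \right)} \right)}} = \frac{1}{29}$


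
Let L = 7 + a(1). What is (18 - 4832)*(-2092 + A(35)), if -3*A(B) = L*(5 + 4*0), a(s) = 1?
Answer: 30405224/3 ≈ 1.0135e+7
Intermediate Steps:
L = 8 (L = 7 + 1 = 8)
A(B) = -40/3 (A(B) = -8*(5 + 4*0)/3 = -8*(5 + 0)/3 = -8*5/3 = -⅓*40 = -40/3)
(18 - 4832)*(-2092 + A(35)) = (18 - 4832)*(-2092 - 40/3) = -4814*(-6316/3) = 30405224/3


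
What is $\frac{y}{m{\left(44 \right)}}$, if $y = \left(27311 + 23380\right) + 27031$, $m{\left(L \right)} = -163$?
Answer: $- \frac{77722}{163} \approx -476.82$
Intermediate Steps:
$y = 77722$ ($y = 50691 + 27031 = 77722$)
$\frac{y}{m{\left(44 \right)}} = \frac{77722}{-163} = 77722 \left(- \frac{1}{163}\right) = - \frac{77722}{163}$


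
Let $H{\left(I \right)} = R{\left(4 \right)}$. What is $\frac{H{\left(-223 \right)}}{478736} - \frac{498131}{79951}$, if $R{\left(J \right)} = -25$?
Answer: $- \frac{238475241191}{38275421936} \approx -6.2305$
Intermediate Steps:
$H{\left(I \right)} = -25$
$\frac{H{\left(-223 \right)}}{478736} - \frac{498131}{79951} = - \frac{25}{478736} - \frac{498131}{79951} = - \frac{238475241191}{38275421936}$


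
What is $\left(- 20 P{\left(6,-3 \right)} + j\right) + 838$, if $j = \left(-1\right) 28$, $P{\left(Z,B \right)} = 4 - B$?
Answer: $670$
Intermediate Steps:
$j = -28$
$\left(- 20 P{\left(6,-3 \right)} + j\right) + 838 = \left(- 20 \left(4 - -3\right) - 28\right) + 838 = \left(- 20 \left(4 + 3\right) - 28\right) + 838 = \left(\left(-20\right) 7 - 28\right) + 838 = \left(-140 - 28\right) + 838 = -168 + 838 = 670$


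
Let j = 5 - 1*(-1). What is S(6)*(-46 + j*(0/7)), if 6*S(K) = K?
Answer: -46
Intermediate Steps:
j = 6 (j = 5 + 1 = 6)
S(K) = K/6
S(6)*(-46 + j*(0/7)) = ((1/6)*6)*(-46 + 6*(0/7)) = 1*(-46 + 6*(0*(1/7))) = 1*(-46 + 6*0) = 1*(-46 + 0) = 1*(-46) = -46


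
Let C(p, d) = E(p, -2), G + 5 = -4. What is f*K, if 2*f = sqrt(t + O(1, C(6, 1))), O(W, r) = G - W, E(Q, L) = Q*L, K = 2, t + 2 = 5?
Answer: I*sqrt(7) ≈ 2.6458*I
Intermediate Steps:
t = 3 (t = -2 + 5 = 3)
G = -9 (G = -5 - 4 = -9)
E(Q, L) = L*Q
C(p, d) = -2*p
O(W, r) = -9 - W
f = I*sqrt(7)/2 (f = sqrt(3 + (-9 - 1*1))/2 = sqrt(3 + (-9 - 1))/2 = sqrt(3 - 10)/2 = sqrt(-7)/2 = (I*sqrt(7))/2 = I*sqrt(7)/2 ≈ 1.3229*I)
f*K = (I*sqrt(7)/2)*2 = I*sqrt(7)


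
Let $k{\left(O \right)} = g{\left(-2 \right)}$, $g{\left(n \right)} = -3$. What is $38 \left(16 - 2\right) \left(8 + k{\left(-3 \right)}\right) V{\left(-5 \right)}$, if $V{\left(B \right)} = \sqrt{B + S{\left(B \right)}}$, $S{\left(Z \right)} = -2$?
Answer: $2660 i \sqrt{7} \approx 7037.7 i$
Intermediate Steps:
$k{\left(O \right)} = -3$
$V{\left(B \right)} = \sqrt{-2 + B}$ ($V{\left(B \right)} = \sqrt{B - 2} = \sqrt{-2 + B}$)
$38 \left(16 - 2\right) \left(8 + k{\left(-3 \right)}\right) V{\left(-5 \right)} = 38 \left(16 - 2\right) \left(8 - 3\right) \sqrt{-2 - 5} = 38 \cdot 14 \cdot 5 \sqrt{-7} = 38 \cdot 70 i \sqrt{7} = 2660 i \sqrt{7}$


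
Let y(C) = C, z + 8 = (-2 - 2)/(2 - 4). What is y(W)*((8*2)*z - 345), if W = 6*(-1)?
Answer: 2646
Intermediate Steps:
z = -6 (z = -8 + (-2 - 2)/(2 - 4) = -8 - 4/(-2) = -8 - 4*(-½) = -8 + 2 = -6)
W = -6
y(W)*((8*2)*z - 345) = -6*((8*2)*(-6) - 345) = -6*(16*(-6) - 345) = -6*(-96 - 345) = -6*(-441) = 2646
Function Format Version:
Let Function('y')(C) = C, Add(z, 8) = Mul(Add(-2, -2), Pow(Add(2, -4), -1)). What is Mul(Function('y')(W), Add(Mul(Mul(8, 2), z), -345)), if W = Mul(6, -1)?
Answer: 2646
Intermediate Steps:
z = -6 (z = Add(-8, Mul(Add(-2, -2), Pow(Add(2, -4), -1))) = Add(-8, Mul(-4, Pow(-2, -1))) = Add(-8, Mul(-4, Rational(-1, 2))) = Add(-8, 2) = -6)
W = -6
Mul(Function('y')(W), Add(Mul(Mul(8, 2), z), -345)) = Mul(-6, Add(Mul(Mul(8, 2), -6), -345)) = Mul(-6, Add(Mul(16, -6), -345)) = Mul(-6, Add(-96, -345)) = Mul(-6, -441) = 2646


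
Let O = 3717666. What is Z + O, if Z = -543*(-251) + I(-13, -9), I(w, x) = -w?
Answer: 3853972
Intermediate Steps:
Z = 136306 (Z = -543*(-251) - 1*(-13) = 136293 + 13 = 136306)
Z + O = 136306 + 3717666 = 3853972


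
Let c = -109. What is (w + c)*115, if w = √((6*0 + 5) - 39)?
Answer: -12535 + 115*I*√34 ≈ -12535.0 + 670.56*I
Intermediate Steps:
w = I*√34 (w = √((0 + 5) - 39) = √(5 - 39) = √(-34) = I*√34 ≈ 5.8309*I)
(w + c)*115 = (I*√34 - 109)*115 = (-109 + I*√34)*115 = -12535 + 115*I*√34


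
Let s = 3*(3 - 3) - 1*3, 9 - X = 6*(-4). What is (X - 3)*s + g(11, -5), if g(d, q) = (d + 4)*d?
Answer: 75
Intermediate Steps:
g(d, q) = d*(4 + d) (g(d, q) = (4 + d)*d = d*(4 + d))
X = 33 (X = 9 - 6*(-4) = 9 - 1*(-24) = 9 + 24 = 33)
s = -3 (s = 3*0 - 3 = 0 - 3 = -3)
(X - 3)*s + g(11, -5) = (33 - 3)*(-3) + 11*(4 + 11) = 30*(-3) + 11*15 = -90 + 165 = 75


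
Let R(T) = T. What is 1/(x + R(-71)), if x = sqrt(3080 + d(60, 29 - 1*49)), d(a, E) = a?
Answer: -71/1901 - 2*sqrt(785)/1901 ≈ -0.066826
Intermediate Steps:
x = 2*sqrt(785) (x = sqrt(3080 + 60) = sqrt(3140) = 2*sqrt(785) ≈ 56.036)
1/(x + R(-71)) = 1/(2*sqrt(785) - 71) = 1/(-71 + 2*sqrt(785))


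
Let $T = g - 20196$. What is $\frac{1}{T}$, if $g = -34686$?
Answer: $- \frac{1}{54882} \approx -1.8221 \cdot 10^{-5}$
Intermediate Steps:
$T = -54882$ ($T = -34686 - 20196 = -54882$)
$\frac{1}{T} = \frac{1}{-54882} = - \frac{1}{54882}$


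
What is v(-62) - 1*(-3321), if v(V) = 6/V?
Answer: 102948/31 ≈ 3320.9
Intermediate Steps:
v(-62) - 1*(-3321) = 6/(-62) - 1*(-3321) = 6*(-1/62) + 3321 = -3/31 + 3321 = 102948/31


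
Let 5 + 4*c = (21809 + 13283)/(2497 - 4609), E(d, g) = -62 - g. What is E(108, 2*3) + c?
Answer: -155029/2112 ≈ -73.404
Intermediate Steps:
c = -11413/2112 (c = -5/4 + ((21809 + 13283)/(2497 - 4609))/4 = -5/4 + (35092/(-2112))/4 = -5/4 + (35092*(-1/2112))/4 = -5/4 + (¼)*(-8773/528) = -5/4 - 8773/2112 = -11413/2112 ≈ -5.4039)
E(108, 2*3) + c = (-62 - 2*3) - 11413/2112 = (-62 - 1*6) - 11413/2112 = (-62 - 6) - 11413/2112 = -68 - 11413/2112 = -155029/2112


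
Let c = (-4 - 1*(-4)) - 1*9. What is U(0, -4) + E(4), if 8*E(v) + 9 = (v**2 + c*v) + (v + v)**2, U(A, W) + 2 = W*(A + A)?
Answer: 19/8 ≈ 2.3750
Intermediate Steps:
c = -9 (c = (-4 + 4) - 9 = 0 - 9 = -9)
U(A, W) = -2 + 2*A*W (U(A, W) = -2 + W*(A + A) = -2 + W*(2*A) = -2 + 2*A*W)
E(v) = -9/8 - 9*v/8 + 5*v**2/8 (E(v) = -9/8 + ((v**2 - 9*v) + (v + v)**2)/8 = -9/8 + ((v**2 - 9*v) + (2*v)**2)/8 = -9/8 + ((v**2 - 9*v) + 4*v**2)/8 = -9/8 + (-9*v + 5*v**2)/8 = -9/8 + (-9*v/8 + 5*v**2/8) = -9/8 - 9*v/8 + 5*v**2/8)
U(0, -4) + E(4) = (-2 + 2*0*(-4)) + (-9/8 - 9/8*4 + (5/8)*4**2) = (-2 + 0) + (-9/8 - 9/2 + (5/8)*16) = -2 + (-9/8 - 9/2 + 10) = -2 + 35/8 = 19/8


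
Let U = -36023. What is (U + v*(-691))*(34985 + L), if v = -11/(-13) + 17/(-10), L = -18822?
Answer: -74451449107/130 ≈ -5.7270e+8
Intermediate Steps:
v = -111/130 (v = -11*(-1/13) + 17*(-1/10) = 11/13 - 17/10 = -111/130 ≈ -0.85385)
(U + v*(-691))*(34985 + L) = (-36023 - 111/130*(-691))*(34985 - 18822) = (-36023 + 76701/130)*16163 = -4606289/130*16163 = -74451449107/130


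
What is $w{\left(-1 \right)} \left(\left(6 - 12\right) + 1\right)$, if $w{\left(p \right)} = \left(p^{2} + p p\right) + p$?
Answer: $-5$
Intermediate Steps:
$w{\left(p \right)} = p + 2 p^{2}$ ($w{\left(p \right)} = \left(p^{2} + p^{2}\right) + p = 2 p^{2} + p = p + 2 p^{2}$)
$w{\left(-1 \right)} \left(\left(6 - 12\right) + 1\right) = - (1 + 2 \left(-1\right)) \left(\left(6 - 12\right) + 1\right) = - (1 - 2) \left(-6 + 1\right) = \left(-1\right) \left(-1\right) \left(-5\right) = 1 \left(-5\right) = -5$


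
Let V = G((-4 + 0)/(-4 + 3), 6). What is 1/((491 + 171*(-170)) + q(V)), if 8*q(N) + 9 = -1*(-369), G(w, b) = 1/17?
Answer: -1/28534 ≈ -3.5046e-5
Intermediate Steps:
G(w, b) = 1/17
V = 1/17 ≈ 0.058824
q(N) = 45 (q(N) = -9/8 + (-1*(-369))/8 = -9/8 + (⅛)*369 = -9/8 + 369/8 = 45)
1/((491 + 171*(-170)) + q(V)) = 1/((491 + 171*(-170)) + 45) = 1/((491 - 29070) + 45) = 1/(-28579 + 45) = 1/(-28534) = -1/28534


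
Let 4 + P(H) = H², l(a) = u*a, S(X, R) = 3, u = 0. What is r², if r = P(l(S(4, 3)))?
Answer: 16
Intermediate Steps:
l(a) = 0 (l(a) = 0*a = 0)
P(H) = -4 + H²
r = -4 (r = -4 + 0² = -4 + 0 = -4)
r² = (-4)² = 16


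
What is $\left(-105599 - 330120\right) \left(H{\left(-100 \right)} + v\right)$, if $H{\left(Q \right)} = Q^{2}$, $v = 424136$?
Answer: $-189161303784$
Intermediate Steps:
$\left(-105599 - 330120\right) \left(H{\left(-100 \right)} + v\right) = \left(-105599 - 330120\right) \left(\left(-100\right)^{2} + 424136\right) = - 435719 \left(10000 + 424136\right) = \left(-435719\right) 434136 = -189161303784$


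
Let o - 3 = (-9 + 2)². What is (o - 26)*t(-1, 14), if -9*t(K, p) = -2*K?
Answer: -52/9 ≈ -5.7778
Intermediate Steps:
t(K, p) = 2*K/9 (t(K, p) = -(-2)*K/9 = 2*K/9)
o = 52 (o = 3 + (-9 + 2)² = 3 + (-7)² = 3 + 49 = 52)
(o - 26)*t(-1, 14) = (52 - 26)*((2/9)*(-1)) = 26*(-2/9) = -52/9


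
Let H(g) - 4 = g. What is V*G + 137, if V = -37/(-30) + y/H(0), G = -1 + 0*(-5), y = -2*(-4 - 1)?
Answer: 1999/15 ≈ 133.27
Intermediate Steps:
H(g) = 4 + g
y = 10 (y = -2*(-5) = 10)
G = -1 (G = -1 + 0 = -1)
V = 56/15 (V = -37/(-30) + 10/(4 + 0) = -37*(-1/30) + 10/4 = 37/30 + 10*(¼) = 37/30 + 5/2 = 56/15 ≈ 3.7333)
V*G + 137 = (56/15)*(-1) + 137 = -56/15 + 137 = 1999/15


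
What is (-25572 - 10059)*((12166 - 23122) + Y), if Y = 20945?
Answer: -355918059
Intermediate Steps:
(-25572 - 10059)*((12166 - 23122) + Y) = (-25572 - 10059)*((12166 - 23122) + 20945) = -35631*(-10956 + 20945) = -35631*9989 = -355918059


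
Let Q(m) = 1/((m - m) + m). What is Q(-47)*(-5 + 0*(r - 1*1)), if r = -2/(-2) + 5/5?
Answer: 5/47 ≈ 0.10638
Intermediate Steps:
r = 2 (r = -2*(-½) + 5*(⅕) = 1 + 1 = 2)
Q(m) = 1/m (Q(m) = 1/(0 + m) = 1/m)
Q(-47)*(-5 + 0*(r - 1*1)) = (-5 + 0*(2 - 1*1))/(-47) = -(-5 + 0*(2 - 1))/47 = -(-5 + 0*1)/47 = -(-5 + 0)/47 = -1/47*(-5) = 5/47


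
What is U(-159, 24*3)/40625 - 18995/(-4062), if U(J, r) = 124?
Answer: 772175563/165018750 ≈ 4.6793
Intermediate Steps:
U(-159, 24*3)/40625 - 18995/(-4062) = 124/40625 - 18995/(-4062) = 124*(1/40625) - 18995*(-1/4062) = 124/40625 + 18995/4062 = 772175563/165018750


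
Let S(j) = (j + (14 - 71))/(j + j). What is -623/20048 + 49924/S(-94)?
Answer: 26880665729/432464 ≈ 62157.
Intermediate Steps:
S(j) = (-57 + j)/(2*j) (S(j) = (j - 57)/((2*j)) = (-57 + j)*(1/(2*j)) = (-57 + j)/(2*j))
-623/20048 + 49924/S(-94) = -623/20048 + 49924/(((1/2)*(-57 - 94)/(-94))) = -623*1/20048 + 49924/(((1/2)*(-1/94)*(-151))) = -89/2864 + 49924/(151/188) = -89/2864 + 49924*(188/151) = -89/2864 + 9385712/151 = 26880665729/432464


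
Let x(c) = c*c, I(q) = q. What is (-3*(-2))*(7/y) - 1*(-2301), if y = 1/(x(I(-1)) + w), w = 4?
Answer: 2511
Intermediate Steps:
x(c) = c**2
y = 1/5 (y = 1/((-1)**2 + 4) = 1/(1 + 4) = 1/5 ≈ 0.20000)
(-3*(-2))*(7/y) - 1*(-2301) = (-3*(-2))*(7/(1/5)) - 1*(-2301) = 6*(7*5) + 2301 = 6*35 + 2301 = 210 + 2301 = 2511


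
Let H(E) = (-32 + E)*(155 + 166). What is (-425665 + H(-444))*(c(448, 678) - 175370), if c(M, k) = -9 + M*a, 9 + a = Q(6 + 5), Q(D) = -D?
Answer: 106632922279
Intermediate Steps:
a = -20 (a = -9 - (6 + 5) = -9 - 1*11 = -9 - 11 = -20)
c(M, k) = -9 - 20*M (c(M, k) = -9 + M*(-20) = -9 - 20*M)
H(E) = -10272 + 321*E (H(E) = (-32 + E)*321 = -10272 + 321*E)
(-425665 + H(-444))*(c(448, 678) - 175370) = (-425665 + (-10272 + 321*(-444)))*((-9 - 20*448) - 175370) = (-425665 + (-10272 - 142524))*((-9 - 8960) - 175370) = (-425665 - 152796)*(-8969 - 175370) = -578461*(-184339) = 106632922279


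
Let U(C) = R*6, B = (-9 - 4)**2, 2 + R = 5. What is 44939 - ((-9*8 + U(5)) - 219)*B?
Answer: 91076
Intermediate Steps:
R = 3 (R = -2 + 5 = 3)
B = 169 (B = (-13)**2 = 169)
U(C) = 18 (U(C) = 3*6 = 18)
44939 - ((-9*8 + U(5)) - 219)*B = 44939 - ((-9*8 + 18) - 219)*169 = 44939 - ((-72 + 18) - 219)*169 = 44939 - (-54 - 219)*169 = 44939 - (-273)*169 = 44939 - 1*(-46137) = 44939 + 46137 = 91076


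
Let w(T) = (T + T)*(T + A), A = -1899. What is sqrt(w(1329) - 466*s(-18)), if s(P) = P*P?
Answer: 6*I*sqrt(46279) ≈ 1290.8*I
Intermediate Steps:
s(P) = P**2
w(T) = 2*T*(-1899 + T) (w(T) = (T + T)*(T - 1899) = (2*T)*(-1899 + T) = 2*T*(-1899 + T))
sqrt(w(1329) - 466*s(-18)) = sqrt(2*1329*(-1899 + 1329) - 466*(-18)**2) = sqrt(2*1329*(-570) - 466*324) = sqrt(-1515060 - 150984) = sqrt(-1666044) = 6*I*sqrt(46279)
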